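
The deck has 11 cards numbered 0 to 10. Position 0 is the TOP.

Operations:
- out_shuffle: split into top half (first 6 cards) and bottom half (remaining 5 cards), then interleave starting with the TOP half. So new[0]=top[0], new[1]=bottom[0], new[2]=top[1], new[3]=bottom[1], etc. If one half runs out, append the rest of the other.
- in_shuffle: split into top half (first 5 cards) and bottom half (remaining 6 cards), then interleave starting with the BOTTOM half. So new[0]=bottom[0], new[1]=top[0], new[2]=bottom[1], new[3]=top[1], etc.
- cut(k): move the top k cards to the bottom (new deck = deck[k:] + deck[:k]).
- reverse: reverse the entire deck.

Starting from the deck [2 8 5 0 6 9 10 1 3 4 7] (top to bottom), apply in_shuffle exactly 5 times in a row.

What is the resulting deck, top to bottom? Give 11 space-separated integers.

Answer: 4 3 1 10 9 6 0 5 8 2 7

Derivation:
After op 1 (in_shuffle): [9 2 10 8 1 5 3 0 4 6 7]
After op 2 (in_shuffle): [5 9 3 2 0 10 4 8 6 1 7]
After op 3 (in_shuffle): [10 5 4 9 8 3 6 2 1 0 7]
After op 4 (in_shuffle): [3 10 6 5 2 4 1 9 0 8 7]
After op 5 (in_shuffle): [4 3 1 10 9 6 0 5 8 2 7]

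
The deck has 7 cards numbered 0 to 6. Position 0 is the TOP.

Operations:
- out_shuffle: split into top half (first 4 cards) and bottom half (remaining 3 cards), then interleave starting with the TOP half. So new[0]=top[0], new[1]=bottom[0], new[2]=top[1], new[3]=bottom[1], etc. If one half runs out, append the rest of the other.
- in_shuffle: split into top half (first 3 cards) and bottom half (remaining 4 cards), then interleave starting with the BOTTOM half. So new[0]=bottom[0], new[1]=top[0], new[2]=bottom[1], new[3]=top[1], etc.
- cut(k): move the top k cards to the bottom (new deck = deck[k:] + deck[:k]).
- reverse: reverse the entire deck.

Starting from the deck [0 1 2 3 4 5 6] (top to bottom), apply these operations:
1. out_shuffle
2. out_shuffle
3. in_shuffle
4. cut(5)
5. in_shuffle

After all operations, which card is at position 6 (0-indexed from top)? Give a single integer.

After op 1 (out_shuffle): [0 4 1 5 2 6 3]
After op 2 (out_shuffle): [0 2 4 6 1 3 5]
After op 3 (in_shuffle): [6 0 1 2 3 4 5]
After op 4 (cut(5)): [4 5 6 0 1 2 3]
After op 5 (in_shuffle): [0 4 1 5 2 6 3]
Position 6: card 3.

Answer: 3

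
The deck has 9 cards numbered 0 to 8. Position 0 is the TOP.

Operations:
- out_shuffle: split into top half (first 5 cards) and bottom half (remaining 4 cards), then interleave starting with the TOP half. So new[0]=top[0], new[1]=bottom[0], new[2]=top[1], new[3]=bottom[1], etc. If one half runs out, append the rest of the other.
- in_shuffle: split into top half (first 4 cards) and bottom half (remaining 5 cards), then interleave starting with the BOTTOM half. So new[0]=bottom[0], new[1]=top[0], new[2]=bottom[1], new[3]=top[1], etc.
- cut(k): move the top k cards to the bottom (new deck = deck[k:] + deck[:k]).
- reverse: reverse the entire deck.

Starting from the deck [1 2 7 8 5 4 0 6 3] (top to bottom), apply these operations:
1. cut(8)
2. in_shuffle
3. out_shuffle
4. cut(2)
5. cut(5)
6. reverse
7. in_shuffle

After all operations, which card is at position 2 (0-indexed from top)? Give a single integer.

After op 1 (cut(8)): [3 1 2 7 8 5 4 0 6]
After op 2 (in_shuffle): [8 3 5 1 4 2 0 7 6]
After op 3 (out_shuffle): [8 2 3 0 5 7 1 6 4]
After op 4 (cut(2)): [3 0 5 7 1 6 4 8 2]
After op 5 (cut(5)): [6 4 8 2 3 0 5 7 1]
After op 6 (reverse): [1 7 5 0 3 2 8 4 6]
After op 7 (in_shuffle): [3 1 2 7 8 5 4 0 6]
Position 2: card 2.

Answer: 2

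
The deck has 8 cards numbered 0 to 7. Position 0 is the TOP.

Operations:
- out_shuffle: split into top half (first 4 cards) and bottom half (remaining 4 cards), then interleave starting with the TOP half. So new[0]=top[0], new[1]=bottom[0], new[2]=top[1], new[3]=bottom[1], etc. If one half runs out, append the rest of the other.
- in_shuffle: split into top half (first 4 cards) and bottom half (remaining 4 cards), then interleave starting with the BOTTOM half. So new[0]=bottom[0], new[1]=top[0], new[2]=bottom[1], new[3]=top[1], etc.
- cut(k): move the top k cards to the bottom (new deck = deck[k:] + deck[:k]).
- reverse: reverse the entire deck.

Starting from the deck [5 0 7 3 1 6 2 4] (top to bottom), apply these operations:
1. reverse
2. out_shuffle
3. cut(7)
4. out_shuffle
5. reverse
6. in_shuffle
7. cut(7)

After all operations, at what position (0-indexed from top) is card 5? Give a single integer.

After op 1 (reverse): [4 2 6 1 3 7 0 5]
After op 2 (out_shuffle): [4 3 2 7 6 0 1 5]
After op 3 (cut(7)): [5 4 3 2 7 6 0 1]
After op 4 (out_shuffle): [5 7 4 6 3 0 2 1]
After op 5 (reverse): [1 2 0 3 6 4 7 5]
After op 6 (in_shuffle): [6 1 4 2 7 0 5 3]
After op 7 (cut(7)): [3 6 1 4 2 7 0 5]
Card 5 is at position 7.

Answer: 7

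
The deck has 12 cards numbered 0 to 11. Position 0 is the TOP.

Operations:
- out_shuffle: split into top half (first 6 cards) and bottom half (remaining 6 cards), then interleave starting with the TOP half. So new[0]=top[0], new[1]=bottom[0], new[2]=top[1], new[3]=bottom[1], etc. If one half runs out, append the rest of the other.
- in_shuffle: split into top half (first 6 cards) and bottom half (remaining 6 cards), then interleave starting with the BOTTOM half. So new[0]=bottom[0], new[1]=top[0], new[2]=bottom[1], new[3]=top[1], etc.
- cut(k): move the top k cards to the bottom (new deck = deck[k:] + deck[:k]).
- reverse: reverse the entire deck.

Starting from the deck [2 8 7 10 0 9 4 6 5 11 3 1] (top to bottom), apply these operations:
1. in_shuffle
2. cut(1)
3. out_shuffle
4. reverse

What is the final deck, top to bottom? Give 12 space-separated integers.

After op 1 (in_shuffle): [4 2 6 8 5 7 11 10 3 0 1 9]
After op 2 (cut(1)): [2 6 8 5 7 11 10 3 0 1 9 4]
After op 3 (out_shuffle): [2 10 6 3 8 0 5 1 7 9 11 4]
After op 4 (reverse): [4 11 9 7 1 5 0 8 3 6 10 2]

Answer: 4 11 9 7 1 5 0 8 3 6 10 2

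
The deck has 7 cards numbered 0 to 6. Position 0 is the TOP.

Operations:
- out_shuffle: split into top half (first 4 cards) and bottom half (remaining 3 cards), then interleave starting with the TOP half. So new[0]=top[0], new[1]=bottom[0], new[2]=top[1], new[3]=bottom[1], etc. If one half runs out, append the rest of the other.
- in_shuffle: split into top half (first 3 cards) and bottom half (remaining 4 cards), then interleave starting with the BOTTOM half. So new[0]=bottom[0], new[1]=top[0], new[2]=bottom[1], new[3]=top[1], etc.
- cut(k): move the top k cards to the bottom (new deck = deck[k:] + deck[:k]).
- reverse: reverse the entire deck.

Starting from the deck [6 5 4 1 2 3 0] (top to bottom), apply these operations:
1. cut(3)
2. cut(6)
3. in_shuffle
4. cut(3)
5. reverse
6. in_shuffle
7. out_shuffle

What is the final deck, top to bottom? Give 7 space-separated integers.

Answer: 5 6 0 3 2 1 4

Derivation:
After op 1 (cut(3)): [1 2 3 0 6 5 4]
After op 2 (cut(6)): [4 1 2 3 0 6 5]
After op 3 (in_shuffle): [3 4 0 1 6 2 5]
After op 4 (cut(3)): [1 6 2 5 3 4 0]
After op 5 (reverse): [0 4 3 5 2 6 1]
After op 6 (in_shuffle): [5 0 2 4 6 3 1]
After op 7 (out_shuffle): [5 6 0 3 2 1 4]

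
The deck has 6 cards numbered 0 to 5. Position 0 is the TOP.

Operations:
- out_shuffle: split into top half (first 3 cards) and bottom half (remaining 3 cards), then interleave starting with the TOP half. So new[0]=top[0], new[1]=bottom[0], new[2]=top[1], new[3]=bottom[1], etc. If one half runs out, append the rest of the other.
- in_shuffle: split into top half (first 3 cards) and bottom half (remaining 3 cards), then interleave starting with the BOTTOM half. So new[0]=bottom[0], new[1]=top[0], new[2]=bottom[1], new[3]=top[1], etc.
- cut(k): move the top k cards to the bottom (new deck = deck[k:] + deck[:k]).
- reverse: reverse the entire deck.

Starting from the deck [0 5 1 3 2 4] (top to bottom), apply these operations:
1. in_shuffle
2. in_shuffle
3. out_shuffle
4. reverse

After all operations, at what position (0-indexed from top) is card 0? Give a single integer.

After op 1 (in_shuffle): [3 0 2 5 4 1]
After op 2 (in_shuffle): [5 3 4 0 1 2]
After op 3 (out_shuffle): [5 0 3 1 4 2]
After op 4 (reverse): [2 4 1 3 0 5]
Card 0 is at position 4.

Answer: 4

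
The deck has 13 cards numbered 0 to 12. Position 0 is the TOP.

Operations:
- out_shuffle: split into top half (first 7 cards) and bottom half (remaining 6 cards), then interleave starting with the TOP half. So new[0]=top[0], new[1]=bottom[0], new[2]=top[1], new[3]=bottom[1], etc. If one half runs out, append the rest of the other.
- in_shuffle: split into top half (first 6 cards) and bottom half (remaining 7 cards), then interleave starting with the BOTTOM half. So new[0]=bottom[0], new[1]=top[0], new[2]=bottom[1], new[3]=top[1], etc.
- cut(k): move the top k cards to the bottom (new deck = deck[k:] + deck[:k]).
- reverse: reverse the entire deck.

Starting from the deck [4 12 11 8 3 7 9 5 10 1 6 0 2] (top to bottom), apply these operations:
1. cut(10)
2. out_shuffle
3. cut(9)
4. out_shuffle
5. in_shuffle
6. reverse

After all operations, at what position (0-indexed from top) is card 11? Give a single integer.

Answer: 7

Derivation:
After op 1 (cut(10)): [6 0 2 4 12 11 8 3 7 9 5 10 1]
After op 2 (out_shuffle): [6 3 0 7 2 9 4 5 12 10 11 1 8]
After op 3 (cut(9)): [10 11 1 8 6 3 0 7 2 9 4 5 12]
After op 4 (out_shuffle): [10 7 11 2 1 9 8 4 6 5 3 12 0]
After op 5 (in_shuffle): [8 10 4 7 6 11 5 2 3 1 12 9 0]
After op 6 (reverse): [0 9 12 1 3 2 5 11 6 7 4 10 8]
Card 11 is at position 7.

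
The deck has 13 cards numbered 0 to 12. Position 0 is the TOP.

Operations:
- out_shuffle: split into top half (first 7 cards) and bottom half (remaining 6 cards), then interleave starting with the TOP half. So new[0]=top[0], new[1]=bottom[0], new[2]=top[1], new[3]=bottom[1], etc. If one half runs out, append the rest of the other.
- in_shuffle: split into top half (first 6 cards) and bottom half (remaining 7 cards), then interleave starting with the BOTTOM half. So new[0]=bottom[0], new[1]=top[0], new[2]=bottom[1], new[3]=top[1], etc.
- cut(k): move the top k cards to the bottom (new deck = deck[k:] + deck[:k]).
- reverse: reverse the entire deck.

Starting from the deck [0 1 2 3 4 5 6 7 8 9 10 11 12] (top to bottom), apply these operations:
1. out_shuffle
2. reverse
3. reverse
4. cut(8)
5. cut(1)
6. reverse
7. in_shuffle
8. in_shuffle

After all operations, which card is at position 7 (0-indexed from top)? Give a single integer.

After op 1 (out_shuffle): [0 7 1 8 2 9 3 10 4 11 5 12 6]
After op 2 (reverse): [6 12 5 11 4 10 3 9 2 8 1 7 0]
After op 3 (reverse): [0 7 1 8 2 9 3 10 4 11 5 12 6]
After op 4 (cut(8)): [4 11 5 12 6 0 7 1 8 2 9 3 10]
After op 5 (cut(1)): [11 5 12 6 0 7 1 8 2 9 3 10 4]
After op 6 (reverse): [4 10 3 9 2 8 1 7 0 6 12 5 11]
After op 7 (in_shuffle): [1 4 7 10 0 3 6 9 12 2 5 8 11]
After op 8 (in_shuffle): [6 1 9 4 12 7 2 10 5 0 8 3 11]
Position 7: card 10.

Answer: 10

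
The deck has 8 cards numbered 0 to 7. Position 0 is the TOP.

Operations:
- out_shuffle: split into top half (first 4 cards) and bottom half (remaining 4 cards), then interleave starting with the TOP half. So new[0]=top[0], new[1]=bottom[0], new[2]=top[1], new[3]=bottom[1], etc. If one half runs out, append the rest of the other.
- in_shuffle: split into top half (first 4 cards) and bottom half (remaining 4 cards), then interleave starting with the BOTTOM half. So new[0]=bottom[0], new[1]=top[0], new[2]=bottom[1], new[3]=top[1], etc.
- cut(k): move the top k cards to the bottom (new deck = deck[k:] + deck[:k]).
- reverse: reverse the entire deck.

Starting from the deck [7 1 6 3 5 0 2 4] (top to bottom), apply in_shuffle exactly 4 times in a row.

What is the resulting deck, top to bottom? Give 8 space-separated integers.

After op 1 (in_shuffle): [5 7 0 1 2 6 4 3]
After op 2 (in_shuffle): [2 5 6 7 4 0 3 1]
After op 3 (in_shuffle): [4 2 0 5 3 6 1 7]
After op 4 (in_shuffle): [3 4 6 2 1 0 7 5]

Answer: 3 4 6 2 1 0 7 5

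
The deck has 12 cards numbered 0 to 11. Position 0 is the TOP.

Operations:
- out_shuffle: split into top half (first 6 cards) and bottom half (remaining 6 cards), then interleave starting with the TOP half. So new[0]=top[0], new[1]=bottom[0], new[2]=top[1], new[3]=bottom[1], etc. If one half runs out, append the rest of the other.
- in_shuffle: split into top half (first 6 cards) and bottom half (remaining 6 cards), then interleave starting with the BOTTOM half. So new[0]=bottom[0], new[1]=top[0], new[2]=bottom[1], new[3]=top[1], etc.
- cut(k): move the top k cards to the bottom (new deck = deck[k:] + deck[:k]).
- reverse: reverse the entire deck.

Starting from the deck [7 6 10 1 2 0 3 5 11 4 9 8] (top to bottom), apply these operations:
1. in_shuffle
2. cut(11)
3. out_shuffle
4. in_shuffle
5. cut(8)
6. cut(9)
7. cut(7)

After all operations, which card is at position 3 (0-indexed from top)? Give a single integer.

After op 1 (in_shuffle): [3 7 5 6 11 10 4 1 9 2 8 0]
After op 2 (cut(11)): [0 3 7 5 6 11 10 4 1 9 2 8]
After op 3 (out_shuffle): [0 10 3 4 7 1 5 9 6 2 11 8]
After op 4 (in_shuffle): [5 0 9 10 6 3 2 4 11 7 8 1]
After op 5 (cut(8)): [11 7 8 1 5 0 9 10 6 3 2 4]
After op 6 (cut(9)): [3 2 4 11 7 8 1 5 0 9 10 6]
After op 7 (cut(7)): [5 0 9 10 6 3 2 4 11 7 8 1]
Position 3: card 10.

Answer: 10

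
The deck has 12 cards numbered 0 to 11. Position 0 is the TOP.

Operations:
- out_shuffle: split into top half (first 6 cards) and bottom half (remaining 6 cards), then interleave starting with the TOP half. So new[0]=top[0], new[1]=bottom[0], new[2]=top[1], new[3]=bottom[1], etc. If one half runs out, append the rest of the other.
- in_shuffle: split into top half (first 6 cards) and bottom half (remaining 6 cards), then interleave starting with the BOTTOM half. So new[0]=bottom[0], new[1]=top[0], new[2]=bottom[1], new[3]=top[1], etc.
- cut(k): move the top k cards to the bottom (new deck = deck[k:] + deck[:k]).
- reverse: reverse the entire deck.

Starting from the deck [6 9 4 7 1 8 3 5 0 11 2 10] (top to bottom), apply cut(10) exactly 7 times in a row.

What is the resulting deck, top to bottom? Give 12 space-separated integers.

After op 1 (cut(10)): [2 10 6 9 4 7 1 8 3 5 0 11]
After op 2 (cut(10)): [0 11 2 10 6 9 4 7 1 8 3 5]
After op 3 (cut(10)): [3 5 0 11 2 10 6 9 4 7 1 8]
After op 4 (cut(10)): [1 8 3 5 0 11 2 10 6 9 4 7]
After op 5 (cut(10)): [4 7 1 8 3 5 0 11 2 10 6 9]
After op 6 (cut(10)): [6 9 4 7 1 8 3 5 0 11 2 10]
After op 7 (cut(10)): [2 10 6 9 4 7 1 8 3 5 0 11]

Answer: 2 10 6 9 4 7 1 8 3 5 0 11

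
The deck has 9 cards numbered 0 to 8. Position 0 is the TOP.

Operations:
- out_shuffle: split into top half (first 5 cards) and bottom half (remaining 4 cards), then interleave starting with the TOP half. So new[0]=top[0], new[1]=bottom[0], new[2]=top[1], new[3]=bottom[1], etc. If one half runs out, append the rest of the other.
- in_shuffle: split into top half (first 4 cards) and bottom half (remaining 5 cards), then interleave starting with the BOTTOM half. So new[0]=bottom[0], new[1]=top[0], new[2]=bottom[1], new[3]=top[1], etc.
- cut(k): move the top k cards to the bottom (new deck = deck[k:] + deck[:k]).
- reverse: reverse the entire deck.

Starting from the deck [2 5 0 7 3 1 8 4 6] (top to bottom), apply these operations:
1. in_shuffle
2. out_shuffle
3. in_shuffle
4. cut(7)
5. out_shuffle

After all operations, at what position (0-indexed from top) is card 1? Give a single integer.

Answer: 4

Derivation:
After op 1 (in_shuffle): [3 2 1 5 8 0 4 7 6]
After op 2 (out_shuffle): [3 0 2 4 1 7 5 6 8]
After op 3 (in_shuffle): [1 3 7 0 5 2 6 4 8]
After op 4 (cut(7)): [4 8 1 3 7 0 5 2 6]
After op 5 (out_shuffle): [4 0 8 5 1 2 3 6 7]
Card 1 is at position 4.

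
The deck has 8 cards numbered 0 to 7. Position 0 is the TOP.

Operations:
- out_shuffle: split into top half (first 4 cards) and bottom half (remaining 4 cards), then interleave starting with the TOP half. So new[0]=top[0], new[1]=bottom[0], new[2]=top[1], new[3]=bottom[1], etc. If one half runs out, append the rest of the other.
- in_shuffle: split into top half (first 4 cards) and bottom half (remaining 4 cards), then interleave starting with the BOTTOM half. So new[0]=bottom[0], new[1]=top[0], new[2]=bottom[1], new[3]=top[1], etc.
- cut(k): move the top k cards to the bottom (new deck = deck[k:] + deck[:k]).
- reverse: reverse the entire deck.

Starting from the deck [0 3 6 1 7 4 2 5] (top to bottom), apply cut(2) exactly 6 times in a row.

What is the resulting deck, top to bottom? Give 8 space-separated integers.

Answer: 7 4 2 5 0 3 6 1

Derivation:
After op 1 (cut(2)): [6 1 7 4 2 5 0 3]
After op 2 (cut(2)): [7 4 2 5 0 3 6 1]
After op 3 (cut(2)): [2 5 0 3 6 1 7 4]
After op 4 (cut(2)): [0 3 6 1 7 4 2 5]
After op 5 (cut(2)): [6 1 7 4 2 5 0 3]
After op 6 (cut(2)): [7 4 2 5 0 3 6 1]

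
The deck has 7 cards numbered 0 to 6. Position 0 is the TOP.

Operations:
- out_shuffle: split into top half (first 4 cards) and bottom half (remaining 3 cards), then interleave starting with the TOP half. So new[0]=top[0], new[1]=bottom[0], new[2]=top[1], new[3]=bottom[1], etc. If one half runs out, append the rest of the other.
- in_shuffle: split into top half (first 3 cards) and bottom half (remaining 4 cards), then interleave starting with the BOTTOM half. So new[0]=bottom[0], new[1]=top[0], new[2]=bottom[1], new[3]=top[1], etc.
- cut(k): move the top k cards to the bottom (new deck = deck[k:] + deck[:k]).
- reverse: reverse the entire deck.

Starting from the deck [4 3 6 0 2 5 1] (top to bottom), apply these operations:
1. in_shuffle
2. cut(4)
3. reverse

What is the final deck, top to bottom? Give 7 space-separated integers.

After op 1 (in_shuffle): [0 4 2 3 5 6 1]
After op 2 (cut(4)): [5 6 1 0 4 2 3]
After op 3 (reverse): [3 2 4 0 1 6 5]

Answer: 3 2 4 0 1 6 5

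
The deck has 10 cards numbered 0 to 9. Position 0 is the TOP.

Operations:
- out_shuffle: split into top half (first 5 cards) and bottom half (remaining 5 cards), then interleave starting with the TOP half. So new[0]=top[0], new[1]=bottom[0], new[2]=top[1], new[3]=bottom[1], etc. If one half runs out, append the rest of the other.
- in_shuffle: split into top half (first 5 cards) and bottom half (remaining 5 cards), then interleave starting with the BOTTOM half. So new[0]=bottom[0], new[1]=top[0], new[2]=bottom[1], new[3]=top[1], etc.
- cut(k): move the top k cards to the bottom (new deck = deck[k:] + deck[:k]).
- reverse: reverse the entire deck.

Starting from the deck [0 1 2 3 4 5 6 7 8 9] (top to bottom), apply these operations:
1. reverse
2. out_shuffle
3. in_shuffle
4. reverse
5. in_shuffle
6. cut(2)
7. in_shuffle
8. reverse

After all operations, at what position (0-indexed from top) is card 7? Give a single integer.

Answer: 1

Derivation:
After op 1 (reverse): [9 8 7 6 5 4 3 2 1 0]
After op 2 (out_shuffle): [9 4 8 3 7 2 6 1 5 0]
After op 3 (in_shuffle): [2 9 6 4 1 8 5 3 0 7]
After op 4 (reverse): [7 0 3 5 8 1 4 6 9 2]
After op 5 (in_shuffle): [1 7 4 0 6 3 9 5 2 8]
After op 6 (cut(2)): [4 0 6 3 9 5 2 8 1 7]
After op 7 (in_shuffle): [5 4 2 0 8 6 1 3 7 9]
After op 8 (reverse): [9 7 3 1 6 8 0 2 4 5]
Card 7 is at position 1.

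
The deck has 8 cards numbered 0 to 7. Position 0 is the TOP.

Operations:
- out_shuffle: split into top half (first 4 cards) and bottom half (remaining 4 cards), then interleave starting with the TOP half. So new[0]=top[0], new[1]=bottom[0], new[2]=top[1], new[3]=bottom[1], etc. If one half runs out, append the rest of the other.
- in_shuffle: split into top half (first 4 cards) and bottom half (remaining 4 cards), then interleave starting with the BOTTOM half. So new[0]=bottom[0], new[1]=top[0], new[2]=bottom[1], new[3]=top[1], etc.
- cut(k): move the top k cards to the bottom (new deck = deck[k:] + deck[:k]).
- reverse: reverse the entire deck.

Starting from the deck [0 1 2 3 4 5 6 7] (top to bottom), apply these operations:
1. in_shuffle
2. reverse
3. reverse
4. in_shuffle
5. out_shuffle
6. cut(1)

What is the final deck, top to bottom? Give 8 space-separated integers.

Answer: 7 4 5 2 3 0 1 6

Derivation:
After op 1 (in_shuffle): [4 0 5 1 6 2 7 3]
After op 2 (reverse): [3 7 2 6 1 5 0 4]
After op 3 (reverse): [4 0 5 1 6 2 7 3]
After op 4 (in_shuffle): [6 4 2 0 7 5 3 1]
After op 5 (out_shuffle): [6 7 4 5 2 3 0 1]
After op 6 (cut(1)): [7 4 5 2 3 0 1 6]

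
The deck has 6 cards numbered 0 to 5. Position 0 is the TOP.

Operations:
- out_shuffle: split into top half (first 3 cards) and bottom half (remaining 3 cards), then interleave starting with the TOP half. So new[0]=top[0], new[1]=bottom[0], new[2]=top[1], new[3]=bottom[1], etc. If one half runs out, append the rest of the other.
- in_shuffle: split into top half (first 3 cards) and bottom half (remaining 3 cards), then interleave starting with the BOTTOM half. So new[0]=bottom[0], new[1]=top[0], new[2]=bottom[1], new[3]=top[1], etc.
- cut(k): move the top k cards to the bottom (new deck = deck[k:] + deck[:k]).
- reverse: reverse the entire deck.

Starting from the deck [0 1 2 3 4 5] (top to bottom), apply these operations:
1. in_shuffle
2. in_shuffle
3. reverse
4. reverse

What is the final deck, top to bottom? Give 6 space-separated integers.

Answer: 1 3 5 0 2 4

Derivation:
After op 1 (in_shuffle): [3 0 4 1 5 2]
After op 2 (in_shuffle): [1 3 5 0 2 4]
After op 3 (reverse): [4 2 0 5 3 1]
After op 4 (reverse): [1 3 5 0 2 4]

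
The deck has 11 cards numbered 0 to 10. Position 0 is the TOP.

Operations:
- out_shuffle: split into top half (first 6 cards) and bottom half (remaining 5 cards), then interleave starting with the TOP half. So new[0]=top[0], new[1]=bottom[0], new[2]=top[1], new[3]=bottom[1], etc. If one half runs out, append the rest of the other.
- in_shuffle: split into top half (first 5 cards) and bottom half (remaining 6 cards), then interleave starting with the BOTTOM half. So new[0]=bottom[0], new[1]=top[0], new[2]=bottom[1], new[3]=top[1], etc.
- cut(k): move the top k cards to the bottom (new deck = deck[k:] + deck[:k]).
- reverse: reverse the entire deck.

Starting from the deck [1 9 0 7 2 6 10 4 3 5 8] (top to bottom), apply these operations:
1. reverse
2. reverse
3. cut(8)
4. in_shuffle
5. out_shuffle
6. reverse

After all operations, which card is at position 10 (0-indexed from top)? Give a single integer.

After op 1 (reverse): [8 5 3 4 10 6 2 7 0 9 1]
After op 2 (reverse): [1 9 0 7 2 6 10 4 3 5 8]
After op 3 (cut(8)): [3 5 8 1 9 0 7 2 6 10 4]
After op 4 (in_shuffle): [0 3 7 5 2 8 6 1 10 9 4]
After op 5 (out_shuffle): [0 6 3 1 7 10 5 9 2 4 8]
After op 6 (reverse): [8 4 2 9 5 10 7 1 3 6 0]
Position 10: card 0.

Answer: 0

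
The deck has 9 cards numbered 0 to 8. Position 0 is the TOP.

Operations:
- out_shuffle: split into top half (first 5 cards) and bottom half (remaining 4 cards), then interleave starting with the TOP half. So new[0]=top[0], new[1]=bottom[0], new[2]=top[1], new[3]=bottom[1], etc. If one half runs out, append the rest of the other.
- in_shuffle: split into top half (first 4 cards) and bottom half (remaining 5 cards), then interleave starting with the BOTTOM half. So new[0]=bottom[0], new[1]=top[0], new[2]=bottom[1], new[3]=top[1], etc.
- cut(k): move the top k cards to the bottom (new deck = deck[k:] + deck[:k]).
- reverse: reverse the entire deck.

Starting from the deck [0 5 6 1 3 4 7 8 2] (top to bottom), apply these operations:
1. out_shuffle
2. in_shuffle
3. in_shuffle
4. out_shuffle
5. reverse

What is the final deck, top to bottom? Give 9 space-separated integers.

After op 1 (out_shuffle): [0 4 5 7 6 8 1 2 3]
After op 2 (in_shuffle): [6 0 8 4 1 5 2 7 3]
After op 3 (in_shuffle): [1 6 5 0 2 8 7 4 3]
After op 4 (out_shuffle): [1 8 6 7 5 4 0 3 2]
After op 5 (reverse): [2 3 0 4 5 7 6 8 1]

Answer: 2 3 0 4 5 7 6 8 1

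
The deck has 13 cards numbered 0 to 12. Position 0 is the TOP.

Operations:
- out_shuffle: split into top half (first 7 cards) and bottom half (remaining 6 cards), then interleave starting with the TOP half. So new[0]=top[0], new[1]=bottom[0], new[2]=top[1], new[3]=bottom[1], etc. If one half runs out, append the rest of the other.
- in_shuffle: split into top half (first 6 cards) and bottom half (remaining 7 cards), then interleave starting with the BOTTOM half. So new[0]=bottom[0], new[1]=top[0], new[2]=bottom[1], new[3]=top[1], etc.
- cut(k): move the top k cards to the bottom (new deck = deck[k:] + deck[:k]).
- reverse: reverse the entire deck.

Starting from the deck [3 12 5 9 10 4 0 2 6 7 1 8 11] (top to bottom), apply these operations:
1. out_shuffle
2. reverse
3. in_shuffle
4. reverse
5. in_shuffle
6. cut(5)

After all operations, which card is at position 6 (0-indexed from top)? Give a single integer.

Answer: 8

Derivation:
After op 1 (out_shuffle): [3 2 12 6 5 7 9 1 10 8 4 11 0]
After op 2 (reverse): [0 11 4 8 10 1 9 7 5 6 12 2 3]
After op 3 (in_shuffle): [9 0 7 11 5 4 6 8 12 10 2 1 3]
After op 4 (reverse): [3 1 2 10 12 8 6 4 5 11 7 0 9]
After op 5 (in_shuffle): [6 3 4 1 5 2 11 10 7 12 0 8 9]
After op 6 (cut(5)): [2 11 10 7 12 0 8 9 6 3 4 1 5]
Position 6: card 8.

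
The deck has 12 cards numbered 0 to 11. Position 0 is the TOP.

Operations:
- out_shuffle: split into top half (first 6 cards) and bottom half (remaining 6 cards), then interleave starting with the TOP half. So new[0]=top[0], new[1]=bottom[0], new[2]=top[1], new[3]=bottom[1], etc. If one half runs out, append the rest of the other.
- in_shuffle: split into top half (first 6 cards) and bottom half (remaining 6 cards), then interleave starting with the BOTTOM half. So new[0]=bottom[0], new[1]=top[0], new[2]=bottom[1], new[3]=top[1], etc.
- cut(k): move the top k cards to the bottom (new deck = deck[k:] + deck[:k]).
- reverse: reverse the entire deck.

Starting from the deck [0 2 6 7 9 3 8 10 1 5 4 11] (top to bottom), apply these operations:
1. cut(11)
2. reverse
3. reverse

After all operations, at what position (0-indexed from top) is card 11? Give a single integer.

Answer: 0

Derivation:
After op 1 (cut(11)): [11 0 2 6 7 9 3 8 10 1 5 4]
After op 2 (reverse): [4 5 1 10 8 3 9 7 6 2 0 11]
After op 3 (reverse): [11 0 2 6 7 9 3 8 10 1 5 4]
Card 11 is at position 0.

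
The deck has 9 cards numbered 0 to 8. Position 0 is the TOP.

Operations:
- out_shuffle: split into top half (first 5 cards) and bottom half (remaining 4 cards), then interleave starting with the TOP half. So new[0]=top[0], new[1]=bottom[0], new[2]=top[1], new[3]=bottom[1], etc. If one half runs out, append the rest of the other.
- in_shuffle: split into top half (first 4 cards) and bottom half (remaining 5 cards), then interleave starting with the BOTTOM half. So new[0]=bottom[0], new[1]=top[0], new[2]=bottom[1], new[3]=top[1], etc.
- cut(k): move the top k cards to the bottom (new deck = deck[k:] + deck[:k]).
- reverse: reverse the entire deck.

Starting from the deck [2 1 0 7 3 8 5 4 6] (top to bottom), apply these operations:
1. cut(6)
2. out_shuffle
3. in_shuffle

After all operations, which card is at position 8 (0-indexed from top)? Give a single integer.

After op 1 (cut(6)): [5 4 6 2 1 0 7 3 8]
After op 2 (out_shuffle): [5 0 4 7 6 3 2 8 1]
After op 3 (in_shuffle): [6 5 3 0 2 4 8 7 1]
Position 8: card 1.

Answer: 1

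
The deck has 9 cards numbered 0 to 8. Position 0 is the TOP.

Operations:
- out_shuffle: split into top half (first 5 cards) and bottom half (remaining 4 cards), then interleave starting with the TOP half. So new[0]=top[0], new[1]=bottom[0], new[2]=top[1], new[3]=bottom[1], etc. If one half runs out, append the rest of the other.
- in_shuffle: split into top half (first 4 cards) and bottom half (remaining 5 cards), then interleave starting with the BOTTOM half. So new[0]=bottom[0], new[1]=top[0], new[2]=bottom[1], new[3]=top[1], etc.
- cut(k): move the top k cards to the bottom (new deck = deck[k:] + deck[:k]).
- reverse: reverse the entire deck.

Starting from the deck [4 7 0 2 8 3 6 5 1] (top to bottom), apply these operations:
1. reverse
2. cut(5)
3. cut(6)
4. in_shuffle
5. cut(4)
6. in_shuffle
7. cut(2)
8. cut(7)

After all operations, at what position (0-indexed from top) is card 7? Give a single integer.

After op 1 (reverse): [1 5 6 3 8 2 0 7 4]
After op 2 (cut(5)): [2 0 7 4 1 5 6 3 8]
After op 3 (cut(6)): [6 3 8 2 0 7 4 1 5]
After op 4 (in_shuffle): [0 6 7 3 4 8 1 2 5]
After op 5 (cut(4)): [4 8 1 2 5 0 6 7 3]
After op 6 (in_shuffle): [5 4 0 8 6 1 7 2 3]
After op 7 (cut(2)): [0 8 6 1 7 2 3 5 4]
After op 8 (cut(7)): [5 4 0 8 6 1 7 2 3]
Card 7 is at position 6.

Answer: 6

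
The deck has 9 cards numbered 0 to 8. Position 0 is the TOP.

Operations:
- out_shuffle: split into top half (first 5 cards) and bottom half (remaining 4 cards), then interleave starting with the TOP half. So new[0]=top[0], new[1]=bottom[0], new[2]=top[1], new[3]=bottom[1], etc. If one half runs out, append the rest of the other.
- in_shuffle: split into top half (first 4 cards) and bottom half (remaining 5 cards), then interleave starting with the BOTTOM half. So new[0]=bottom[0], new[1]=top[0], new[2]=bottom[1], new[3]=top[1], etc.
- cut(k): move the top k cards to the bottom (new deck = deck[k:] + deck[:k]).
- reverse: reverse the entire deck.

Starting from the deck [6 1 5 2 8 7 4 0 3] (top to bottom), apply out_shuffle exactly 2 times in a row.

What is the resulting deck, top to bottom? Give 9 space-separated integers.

Answer: 6 0 7 2 1 3 4 8 5

Derivation:
After op 1 (out_shuffle): [6 7 1 4 5 0 2 3 8]
After op 2 (out_shuffle): [6 0 7 2 1 3 4 8 5]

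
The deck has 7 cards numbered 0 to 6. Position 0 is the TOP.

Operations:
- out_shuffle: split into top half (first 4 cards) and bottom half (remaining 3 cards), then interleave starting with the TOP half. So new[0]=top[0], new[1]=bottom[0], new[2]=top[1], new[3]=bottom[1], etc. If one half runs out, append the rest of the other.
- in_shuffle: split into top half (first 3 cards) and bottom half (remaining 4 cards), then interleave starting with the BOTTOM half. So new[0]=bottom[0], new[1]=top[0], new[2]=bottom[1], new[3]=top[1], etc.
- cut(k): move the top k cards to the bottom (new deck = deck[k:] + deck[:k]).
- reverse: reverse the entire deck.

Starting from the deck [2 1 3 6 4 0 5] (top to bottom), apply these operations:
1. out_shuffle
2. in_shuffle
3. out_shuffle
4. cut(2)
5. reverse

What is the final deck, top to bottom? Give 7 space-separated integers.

Answer: 5 0 4 6 3 1 2

Derivation:
After op 1 (out_shuffle): [2 4 1 0 3 5 6]
After op 2 (in_shuffle): [0 2 3 4 5 1 6]
After op 3 (out_shuffle): [0 5 2 1 3 6 4]
After op 4 (cut(2)): [2 1 3 6 4 0 5]
After op 5 (reverse): [5 0 4 6 3 1 2]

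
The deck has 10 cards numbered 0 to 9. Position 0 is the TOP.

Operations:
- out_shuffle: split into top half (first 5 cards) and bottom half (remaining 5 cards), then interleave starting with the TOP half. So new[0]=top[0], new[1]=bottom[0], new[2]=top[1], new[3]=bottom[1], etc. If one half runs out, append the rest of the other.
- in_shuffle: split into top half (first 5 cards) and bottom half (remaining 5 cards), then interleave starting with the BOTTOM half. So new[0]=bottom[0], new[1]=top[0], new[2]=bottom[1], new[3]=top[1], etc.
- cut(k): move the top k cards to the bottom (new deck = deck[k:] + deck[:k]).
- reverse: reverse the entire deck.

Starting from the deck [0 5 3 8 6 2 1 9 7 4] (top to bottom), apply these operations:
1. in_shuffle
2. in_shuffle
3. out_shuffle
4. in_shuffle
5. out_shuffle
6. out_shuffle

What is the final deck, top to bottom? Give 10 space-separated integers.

After op 1 (in_shuffle): [2 0 1 5 9 3 7 8 4 6]
After op 2 (in_shuffle): [3 2 7 0 8 1 4 5 6 9]
After op 3 (out_shuffle): [3 1 2 4 7 5 0 6 8 9]
After op 4 (in_shuffle): [5 3 0 1 6 2 8 4 9 7]
After op 5 (out_shuffle): [5 2 3 8 0 4 1 9 6 7]
After op 6 (out_shuffle): [5 4 2 1 3 9 8 6 0 7]

Answer: 5 4 2 1 3 9 8 6 0 7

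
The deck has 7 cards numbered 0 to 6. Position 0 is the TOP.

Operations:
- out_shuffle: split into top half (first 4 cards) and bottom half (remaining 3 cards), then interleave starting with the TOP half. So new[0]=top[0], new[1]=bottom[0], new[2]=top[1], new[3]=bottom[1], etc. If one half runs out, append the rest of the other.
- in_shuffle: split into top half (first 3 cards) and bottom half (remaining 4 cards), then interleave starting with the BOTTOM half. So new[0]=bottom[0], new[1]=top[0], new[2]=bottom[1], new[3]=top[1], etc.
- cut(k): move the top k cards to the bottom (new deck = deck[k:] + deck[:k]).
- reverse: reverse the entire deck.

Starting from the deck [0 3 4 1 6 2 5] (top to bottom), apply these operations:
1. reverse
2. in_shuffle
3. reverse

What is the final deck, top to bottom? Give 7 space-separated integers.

After op 1 (reverse): [5 2 6 1 4 3 0]
After op 2 (in_shuffle): [1 5 4 2 3 6 0]
After op 3 (reverse): [0 6 3 2 4 5 1]

Answer: 0 6 3 2 4 5 1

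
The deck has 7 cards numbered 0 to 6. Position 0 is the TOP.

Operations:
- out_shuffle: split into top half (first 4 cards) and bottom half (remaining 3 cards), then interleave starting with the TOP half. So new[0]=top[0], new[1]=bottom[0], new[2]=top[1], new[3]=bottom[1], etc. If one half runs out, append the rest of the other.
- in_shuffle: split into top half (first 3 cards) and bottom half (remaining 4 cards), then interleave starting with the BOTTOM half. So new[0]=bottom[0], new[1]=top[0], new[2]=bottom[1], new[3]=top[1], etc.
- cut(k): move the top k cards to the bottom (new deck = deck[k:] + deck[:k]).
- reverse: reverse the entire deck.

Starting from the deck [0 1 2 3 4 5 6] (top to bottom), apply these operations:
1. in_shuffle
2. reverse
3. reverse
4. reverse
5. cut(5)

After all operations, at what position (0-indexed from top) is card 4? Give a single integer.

Answer: 6

Derivation:
After op 1 (in_shuffle): [3 0 4 1 5 2 6]
After op 2 (reverse): [6 2 5 1 4 0 3]
After op 3 (reverse): [3 0 4 1 5 2 6]
After op 4 (reverse): [6 2 5 1 4 0 3]
After op 5 (cut(5)): [0 3 6 2 5 1 4]
Card 4 is at position 6.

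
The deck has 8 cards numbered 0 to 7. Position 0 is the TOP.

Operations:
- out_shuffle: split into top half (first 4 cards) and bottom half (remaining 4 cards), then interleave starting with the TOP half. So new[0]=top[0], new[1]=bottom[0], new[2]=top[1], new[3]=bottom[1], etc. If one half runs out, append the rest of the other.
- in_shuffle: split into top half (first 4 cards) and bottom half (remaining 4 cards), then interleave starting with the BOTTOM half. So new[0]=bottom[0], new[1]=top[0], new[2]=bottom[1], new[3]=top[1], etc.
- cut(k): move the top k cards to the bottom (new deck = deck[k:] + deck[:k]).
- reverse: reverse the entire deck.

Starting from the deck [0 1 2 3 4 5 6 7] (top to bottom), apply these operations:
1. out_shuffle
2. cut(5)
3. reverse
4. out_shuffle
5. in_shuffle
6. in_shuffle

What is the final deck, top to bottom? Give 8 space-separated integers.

Answer: 4 1 5 2 6 3 7 0

Derivation:
After op 1 (out_shuffle): [0 4 1 5 2 6 3 7]
After op 2 (cut(5)): [6 3 7 0 4 1 5 2]
After op 3 (reverse): [2 5 1 4 0 7 3 6]
After op 4 (out_shuffle): [2 0 5 7 1 3 4 6]
After op 5 (in_shuffle): [1 2 3 0 4 5 6 7]
After op 6 (in_shuffle): [4 1 5 2 6 3 7 0]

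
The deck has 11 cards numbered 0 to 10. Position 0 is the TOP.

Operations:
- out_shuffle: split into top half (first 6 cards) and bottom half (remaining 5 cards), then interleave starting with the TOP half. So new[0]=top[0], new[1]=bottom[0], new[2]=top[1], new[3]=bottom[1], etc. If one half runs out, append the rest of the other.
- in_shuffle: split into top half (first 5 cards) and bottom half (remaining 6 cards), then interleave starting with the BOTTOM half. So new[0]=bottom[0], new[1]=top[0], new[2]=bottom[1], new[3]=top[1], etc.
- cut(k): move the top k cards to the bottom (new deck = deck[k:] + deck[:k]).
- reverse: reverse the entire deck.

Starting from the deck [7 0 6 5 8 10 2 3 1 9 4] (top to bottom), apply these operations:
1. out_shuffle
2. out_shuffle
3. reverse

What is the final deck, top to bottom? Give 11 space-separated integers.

After op 1 (out_shuffle): [7 2 0 3 6 1 5 9 8 4 10]
After op 2 (out_shuffle): [7 5 2 9 0 8 3 4 6 10 1]
After op 3 (reverse): [1 10 6 4 3 8 0 9 2 5 7]

Answer: 1 10 6 4 3 8 0 9 2 5 7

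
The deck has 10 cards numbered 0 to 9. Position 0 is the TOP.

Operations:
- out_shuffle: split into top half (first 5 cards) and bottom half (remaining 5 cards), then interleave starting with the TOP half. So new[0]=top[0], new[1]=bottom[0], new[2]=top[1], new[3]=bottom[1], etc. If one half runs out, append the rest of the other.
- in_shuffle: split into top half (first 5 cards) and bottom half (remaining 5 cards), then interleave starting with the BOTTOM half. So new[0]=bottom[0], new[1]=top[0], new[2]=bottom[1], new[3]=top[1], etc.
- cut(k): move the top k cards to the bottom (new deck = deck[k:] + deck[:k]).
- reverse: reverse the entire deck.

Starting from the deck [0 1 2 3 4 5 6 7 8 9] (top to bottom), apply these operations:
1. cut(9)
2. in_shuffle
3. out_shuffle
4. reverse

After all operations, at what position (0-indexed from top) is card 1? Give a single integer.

After op 1 (cut(9)): [9 0 1 2 3 4 5 6 7 8]
After op 2 (in_shuffle): [4 9 5 0 6 1 7 2 8 3]
After op 3 (out_shuffle): [4 1 9 7 5 2 0 8 6 3]
After op 4 (reverse): [3 6 8 0 2 5 7 9 1 4]
Card 1 is at position 8.

Answer: 8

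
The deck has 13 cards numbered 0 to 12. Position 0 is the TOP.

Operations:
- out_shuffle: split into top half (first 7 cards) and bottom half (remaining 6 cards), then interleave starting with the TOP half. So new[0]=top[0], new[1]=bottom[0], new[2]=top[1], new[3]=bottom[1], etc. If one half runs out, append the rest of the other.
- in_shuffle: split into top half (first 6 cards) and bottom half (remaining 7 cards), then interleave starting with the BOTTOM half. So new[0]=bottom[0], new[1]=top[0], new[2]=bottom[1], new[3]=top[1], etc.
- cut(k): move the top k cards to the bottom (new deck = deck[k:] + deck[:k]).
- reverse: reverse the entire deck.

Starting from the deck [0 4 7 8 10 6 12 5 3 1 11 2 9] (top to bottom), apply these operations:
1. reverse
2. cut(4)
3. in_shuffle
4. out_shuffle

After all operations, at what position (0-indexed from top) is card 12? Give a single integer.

Answer: 10

Derivation:
After op 1 (reverse): [9 2 11 1 3 5 12 6 10 8 7 4 0]
After op 2 (cut(4)): [3 5 12 6 10 8 7 4 0 9 2 11 1]
After op 3 (in_shuffle): [7 3 4 5 0 12 9 6 2 10 11 8 1]
After op 4 (out_shuffle): [7 6 3 2 4 10 5 11 0 8 12 1 9]
Card 12 is at position 10.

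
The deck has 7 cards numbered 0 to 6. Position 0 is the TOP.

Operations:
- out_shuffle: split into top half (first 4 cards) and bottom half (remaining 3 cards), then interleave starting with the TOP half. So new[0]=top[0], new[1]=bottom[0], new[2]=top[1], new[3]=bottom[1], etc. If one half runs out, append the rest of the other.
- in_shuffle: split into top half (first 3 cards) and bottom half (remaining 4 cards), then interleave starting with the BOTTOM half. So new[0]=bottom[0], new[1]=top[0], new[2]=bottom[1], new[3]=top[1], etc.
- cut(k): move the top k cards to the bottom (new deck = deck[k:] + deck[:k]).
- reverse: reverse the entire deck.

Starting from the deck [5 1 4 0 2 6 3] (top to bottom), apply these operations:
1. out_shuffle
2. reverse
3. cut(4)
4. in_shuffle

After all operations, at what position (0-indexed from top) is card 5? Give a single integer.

After op 1 (out_shuffle): [5 2 1 6 4 3 0]
After op 2 (reverse): [0 3 4 6 1 2 5]
After op 3 (cut(4)): [1 2 5 0 3 4 6]
After op 4 (in_shuffle): [0 1 3 2 4 5 6]
Card 5 is at position 5.

Answer: 5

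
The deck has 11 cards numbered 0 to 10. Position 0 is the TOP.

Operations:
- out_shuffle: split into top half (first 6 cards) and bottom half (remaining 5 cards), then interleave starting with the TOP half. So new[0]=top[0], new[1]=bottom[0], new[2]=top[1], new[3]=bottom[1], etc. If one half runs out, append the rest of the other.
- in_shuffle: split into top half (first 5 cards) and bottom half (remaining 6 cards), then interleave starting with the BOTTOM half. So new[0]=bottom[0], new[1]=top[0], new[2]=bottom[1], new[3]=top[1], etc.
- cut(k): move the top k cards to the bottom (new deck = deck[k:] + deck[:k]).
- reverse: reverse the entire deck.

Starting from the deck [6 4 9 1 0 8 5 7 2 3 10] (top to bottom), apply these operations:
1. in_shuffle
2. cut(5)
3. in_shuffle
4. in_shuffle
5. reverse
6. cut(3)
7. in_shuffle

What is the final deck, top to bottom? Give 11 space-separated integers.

After op 1 (in_shuffle): [8 6 5 4 7 9 2 1 3 0 10]
After op 2 (cut(5)): [9 2 1 3 0 10 8 6 5 4 7]
After op 3 (in_shuffle): [10 9 8 2 6 1 5 3 4 0 7]
After op 4 (in_shuffle): [1 10 5 9 3 8 4 2 0 6 7]
After op 5 (reverse): [7 6 0 2 4 8 3 9 5 10 1]
After op 6 (cut(3)): [2 4 8 3 9 5 10 1 7 6 0]
After op 7 (in_shuffle): [5 2 10 4 1 8 7 3 6 9 0]

Answer: 5 2 10 4 1 8 7 3 6 9 0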